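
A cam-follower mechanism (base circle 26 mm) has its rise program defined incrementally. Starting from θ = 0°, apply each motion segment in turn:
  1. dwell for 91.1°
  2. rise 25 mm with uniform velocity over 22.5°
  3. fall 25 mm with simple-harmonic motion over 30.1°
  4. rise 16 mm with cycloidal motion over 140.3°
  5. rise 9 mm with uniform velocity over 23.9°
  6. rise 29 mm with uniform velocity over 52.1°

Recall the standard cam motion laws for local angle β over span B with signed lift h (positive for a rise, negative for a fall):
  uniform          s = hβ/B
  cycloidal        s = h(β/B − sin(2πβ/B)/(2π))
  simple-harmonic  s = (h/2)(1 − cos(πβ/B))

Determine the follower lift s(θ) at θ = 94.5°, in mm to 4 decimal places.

seg 1 [0°–91.1°] dwell: s stays 0.0000
seg 2 [91.1°–113.6°] uniform, h=25: θ=94.5° here. β=3.4, B=22.5. 25·3.4/22.5 = 3.7778 → s = 3.7778

3.7778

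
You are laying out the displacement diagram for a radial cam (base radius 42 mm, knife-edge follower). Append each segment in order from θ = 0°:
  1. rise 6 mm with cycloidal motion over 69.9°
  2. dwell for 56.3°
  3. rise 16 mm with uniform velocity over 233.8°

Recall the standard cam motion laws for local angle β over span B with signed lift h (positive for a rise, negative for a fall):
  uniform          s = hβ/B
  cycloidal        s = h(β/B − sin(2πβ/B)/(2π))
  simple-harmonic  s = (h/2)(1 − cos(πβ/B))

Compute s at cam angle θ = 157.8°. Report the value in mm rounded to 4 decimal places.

seg 1 [0°–69.9°] cycloidal, h=6: full span → s += 6 → s = 6.0000
seg 2 [69.9°–126.2°] dwell: s stays 6.0000
seg 3 [126.2°–360°] uniform, h=16: θ=157.8° here. β=31.6, B=233.8. 16·31.6/233.8 = 2.1625 → s = 8.1625

8.1625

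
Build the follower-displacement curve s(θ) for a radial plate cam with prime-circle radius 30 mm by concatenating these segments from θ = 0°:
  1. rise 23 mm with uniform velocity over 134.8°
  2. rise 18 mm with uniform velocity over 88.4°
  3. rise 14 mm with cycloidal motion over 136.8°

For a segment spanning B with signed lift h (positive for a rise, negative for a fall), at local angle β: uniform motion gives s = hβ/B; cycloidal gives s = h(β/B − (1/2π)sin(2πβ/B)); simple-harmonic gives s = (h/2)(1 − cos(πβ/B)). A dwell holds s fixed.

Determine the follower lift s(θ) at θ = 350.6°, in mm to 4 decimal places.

seg 1 [0°–134.8°] uniform, h=23: full span → s += 23 → s = 23.0000
seg 2 [134.8°–223.2°] uniform, h=18: full span → s += 18 → s = 41.0000
seg 3 [223.2°–360°] cycloidal, h=14: θ=350.6° here. β=127.4, B=136.8. 14·(0.9313 − sin(2π·0.9313)/(2π)) = 13.9704 → s = 54.9704

54.9704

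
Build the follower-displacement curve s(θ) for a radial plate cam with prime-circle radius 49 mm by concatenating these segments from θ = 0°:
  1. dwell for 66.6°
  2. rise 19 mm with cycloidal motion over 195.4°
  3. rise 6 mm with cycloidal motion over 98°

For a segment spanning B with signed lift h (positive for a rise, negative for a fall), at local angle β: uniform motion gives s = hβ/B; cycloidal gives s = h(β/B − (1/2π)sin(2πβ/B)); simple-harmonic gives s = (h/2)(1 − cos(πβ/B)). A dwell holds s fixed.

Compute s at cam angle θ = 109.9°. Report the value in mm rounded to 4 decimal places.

seg 1 [0°–66.6°] dwell: s stays 0.0000
seg 2 [66.6°–262°] cycloidal, h=19: θ=109.9° here. β=43.3, B=195.4. 19·(0.2216 − sin(2π·0.2216)/(2π)) = 1.2344 → s = 1.2344

1.2344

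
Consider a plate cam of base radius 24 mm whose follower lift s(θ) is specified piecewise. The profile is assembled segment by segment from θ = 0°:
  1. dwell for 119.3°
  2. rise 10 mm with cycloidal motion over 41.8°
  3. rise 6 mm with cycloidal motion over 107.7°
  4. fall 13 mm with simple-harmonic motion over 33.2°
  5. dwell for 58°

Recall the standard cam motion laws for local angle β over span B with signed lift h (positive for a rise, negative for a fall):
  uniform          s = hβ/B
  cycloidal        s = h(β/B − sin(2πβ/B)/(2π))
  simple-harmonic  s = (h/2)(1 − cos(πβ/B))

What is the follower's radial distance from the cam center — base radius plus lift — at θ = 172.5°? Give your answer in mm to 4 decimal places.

seg 1 [0°–119.3°] dwell: s stays 0.0000
seg 2 [119.3°–161.1°] cycloidal, h=10: full span → s += 10 → s = 10.0000
seg 3 [161.1°–268.8°] cycloidal, h=6: θ=172.5° here. β=11.4, B=107.7. 6·(0.1058 − sin(2π·0.1058)/(2π)) = 0.0458 → s = 10.0458
radial distance = base radius + s = 24 + 10.0458 = 34.0458

34.0458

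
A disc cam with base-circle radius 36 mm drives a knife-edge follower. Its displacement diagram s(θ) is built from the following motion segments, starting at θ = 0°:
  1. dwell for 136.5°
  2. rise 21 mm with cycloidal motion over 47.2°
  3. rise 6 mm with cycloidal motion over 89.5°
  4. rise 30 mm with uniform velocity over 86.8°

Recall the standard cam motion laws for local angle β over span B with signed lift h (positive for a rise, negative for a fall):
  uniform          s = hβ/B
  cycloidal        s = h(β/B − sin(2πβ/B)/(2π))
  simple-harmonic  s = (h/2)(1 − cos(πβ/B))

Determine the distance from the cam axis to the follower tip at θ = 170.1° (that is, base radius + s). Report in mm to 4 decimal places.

seg 1 [0°–136.5°] dwell: s stays 0.0000
seg 2 [136.5°–183.7°] cycloidal, h=21: θ=170.1° here. β=33.6, B=47.2. 21·(0.7119 − sin(2π·0.7119)/(2π)) = 18.1959 → s = 18.1959
radial distance = base radius + s = 36 + 18.1959 = 54.1959

54.1959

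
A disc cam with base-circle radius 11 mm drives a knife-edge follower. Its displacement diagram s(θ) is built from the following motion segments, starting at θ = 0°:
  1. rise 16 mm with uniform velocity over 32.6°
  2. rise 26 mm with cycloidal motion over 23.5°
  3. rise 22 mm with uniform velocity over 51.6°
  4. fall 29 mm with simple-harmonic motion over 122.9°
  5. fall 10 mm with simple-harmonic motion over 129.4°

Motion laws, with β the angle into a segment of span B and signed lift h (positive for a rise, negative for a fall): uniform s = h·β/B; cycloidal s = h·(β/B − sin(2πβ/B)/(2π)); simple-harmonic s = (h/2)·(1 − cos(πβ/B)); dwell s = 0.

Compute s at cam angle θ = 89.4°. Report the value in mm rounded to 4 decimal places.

seg 1 [0°–32.6°] uniform, h=16: full span → s += 16 → s = 16.0000
seg 2 [32.6°–56.1°] cycloidal, h=26: full span → s += 26 → s = 42.0000
seg 3 [56.1°–107.7°] uniform, h=22: θ=89.4° here. β=33.3, B=51.6. 22·33.3/51.6 = 14.1977 → s = 56.1977

56.1977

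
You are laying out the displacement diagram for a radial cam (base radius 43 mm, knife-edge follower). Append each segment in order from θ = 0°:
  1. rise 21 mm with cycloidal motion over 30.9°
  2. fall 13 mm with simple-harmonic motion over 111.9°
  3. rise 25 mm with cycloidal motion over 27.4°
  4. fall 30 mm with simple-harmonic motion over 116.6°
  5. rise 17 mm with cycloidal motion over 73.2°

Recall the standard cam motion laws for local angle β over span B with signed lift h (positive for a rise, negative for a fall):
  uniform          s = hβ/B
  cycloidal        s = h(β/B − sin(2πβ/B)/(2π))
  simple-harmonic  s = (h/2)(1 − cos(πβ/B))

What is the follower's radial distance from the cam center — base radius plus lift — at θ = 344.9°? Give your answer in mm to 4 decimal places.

seg 1 [0°–30.9°] cycloidal, h=21: full span → s += 21 → s = 21.0000
seg 2 [30.9°–142.8°] simple-harmonic, h=-13: full span → s += -13 → s = 8.0000
seg 3 [142.8°–170.2°] cycloidal, h=25: full span → s += 25 → s = 33.0000
seg 4 [170.2°–286.8°] simple-harmonic, h=-30: full span → s += -30 → s = 3.0000
seg 5 [286.8°–360°] cycloidal, h=17: θ=344.9° here. β=58.1, B=73.2. 17·(0.7937 − sin(2π·0.7937)/(2π)) = 16.0974 → s = 19.0974
radial distance = base radius + s = 43 + 19.0974 = 62.0974

62.0974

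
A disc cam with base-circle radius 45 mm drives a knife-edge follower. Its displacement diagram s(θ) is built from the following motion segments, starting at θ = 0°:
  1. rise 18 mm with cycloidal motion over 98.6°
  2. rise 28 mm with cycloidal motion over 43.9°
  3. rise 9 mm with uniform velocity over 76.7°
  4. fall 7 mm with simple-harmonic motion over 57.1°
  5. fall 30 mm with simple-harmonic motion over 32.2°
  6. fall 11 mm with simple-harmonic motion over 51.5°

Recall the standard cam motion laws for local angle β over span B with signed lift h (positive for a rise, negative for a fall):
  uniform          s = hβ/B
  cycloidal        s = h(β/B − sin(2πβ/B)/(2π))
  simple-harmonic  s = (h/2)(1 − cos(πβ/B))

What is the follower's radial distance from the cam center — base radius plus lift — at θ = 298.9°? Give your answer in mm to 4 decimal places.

seg 1 [0°–98.6°] cycloidal, h=18: full span → s += 18 → s = 18.0000
seg 2 [98.6°–142.5°] cycloidal, h=28: full span → s += 28 → s = 46.0000
seg 3 [142.5°–219.2°] uniform, h=9: full span → s += 9 → s = 55.0000
seg 4 [219.2°–276.3°] simple-harmonic, h=-7: full span → s += -7 → s = 48.0000
seg 5 [276.3°–308.5°] simple-harmonic, h=-30: θ=298.9° here. β=22.6, B=32.2. -30/2·(1 − cos(π·0.7019)) = -23.8877 → s = 24.1123
radial distance = base radius + s = 45 + 24.1123 = 69.1123

69.1123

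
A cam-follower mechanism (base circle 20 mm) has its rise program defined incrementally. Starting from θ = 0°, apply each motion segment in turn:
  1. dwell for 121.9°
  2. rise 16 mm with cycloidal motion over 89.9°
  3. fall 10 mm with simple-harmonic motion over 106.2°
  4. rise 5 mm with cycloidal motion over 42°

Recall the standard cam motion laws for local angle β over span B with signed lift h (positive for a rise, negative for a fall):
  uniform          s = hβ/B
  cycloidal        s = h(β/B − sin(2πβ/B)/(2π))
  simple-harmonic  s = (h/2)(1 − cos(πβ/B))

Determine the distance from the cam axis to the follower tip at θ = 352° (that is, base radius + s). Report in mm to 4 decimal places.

seg 1 [0°–121.9°] dwell: s stays 0.0000
seg 2 [121.9°–211.8°] cycloidal, h=16: full span → s += 16 → s = 16.0000
seg 3 [211.8°–318°] simple-harmonic, h=-10: full span → s += -10 → s = 6.0000
seg 4 [318°–360°] cycloidal, h=5: θ=352° here. β=34, B=42. 5·(0.8095 − sin(2π·0.8095)/(2π)) = 4.7884 → s = 10.7884
radial distance = base radius + s = 20 + 10.7884 = 30.7884

30.7884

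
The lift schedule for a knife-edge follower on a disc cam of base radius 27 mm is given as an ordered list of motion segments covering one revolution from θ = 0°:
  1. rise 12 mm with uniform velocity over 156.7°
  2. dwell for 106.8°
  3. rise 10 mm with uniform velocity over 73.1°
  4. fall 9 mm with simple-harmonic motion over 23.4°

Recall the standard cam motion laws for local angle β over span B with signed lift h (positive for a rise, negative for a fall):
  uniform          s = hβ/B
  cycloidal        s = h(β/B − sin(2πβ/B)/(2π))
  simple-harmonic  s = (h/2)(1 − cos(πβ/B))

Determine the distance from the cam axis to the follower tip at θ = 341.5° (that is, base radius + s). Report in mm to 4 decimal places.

seg 1 [0°–156.7°] uniform, h=12: full span → s += 12 → s = 12.0000
seg 2 [156.7°–263.5°] dwell: s stays 12.0000
seg 3 [263.5°–336.6°] uniform, h=10: full span → s += 10 → s = 22.0000
seg 4 [336.6°–360°] simple-harmonic, h=-9: θ=341.5° here. β=4.9, B=23.4. -9/2·(1 − cos(π·0.2094)) = -0.9391 → s = 21.0609
radial distance = base radius + s = 27 + 21.0609 = 48.0609

48.0609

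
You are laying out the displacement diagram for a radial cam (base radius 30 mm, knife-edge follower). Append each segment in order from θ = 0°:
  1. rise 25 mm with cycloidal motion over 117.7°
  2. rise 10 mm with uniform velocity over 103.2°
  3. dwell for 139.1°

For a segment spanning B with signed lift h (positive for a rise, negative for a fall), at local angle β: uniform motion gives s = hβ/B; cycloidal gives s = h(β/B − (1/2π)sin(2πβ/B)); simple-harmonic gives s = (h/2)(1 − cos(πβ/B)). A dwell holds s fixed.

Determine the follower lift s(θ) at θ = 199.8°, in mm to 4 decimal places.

seg 1 [0°–117.7°] cycloidal, h=25: full span → s += 25 → s = 25.0000
seg 2 [117.7°–220.9°] uniform, h=10: θ=199.8° here. β=82.1, B=103.2. 10·82.1/103.2 = 7.9554 → s = 32.9554

32.9554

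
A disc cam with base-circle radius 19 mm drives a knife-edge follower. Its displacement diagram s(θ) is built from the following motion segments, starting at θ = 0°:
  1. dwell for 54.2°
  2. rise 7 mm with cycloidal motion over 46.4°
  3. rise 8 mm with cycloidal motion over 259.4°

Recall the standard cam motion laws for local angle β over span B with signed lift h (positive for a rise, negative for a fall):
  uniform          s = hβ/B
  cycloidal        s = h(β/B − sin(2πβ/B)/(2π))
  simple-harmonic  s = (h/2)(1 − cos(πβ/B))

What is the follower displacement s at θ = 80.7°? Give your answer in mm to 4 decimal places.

seg 1 [0°–54.2°] dwell: s stays 0.0000
seg 2 [54.2°–100.6°] cycloidal, h=7: θ=80.7° here. β=26.5, B=46.4. 7·(0.5711 − sin(2π·0.5711)/(2π)) = 4.4793 → s = 4.4793

4.4793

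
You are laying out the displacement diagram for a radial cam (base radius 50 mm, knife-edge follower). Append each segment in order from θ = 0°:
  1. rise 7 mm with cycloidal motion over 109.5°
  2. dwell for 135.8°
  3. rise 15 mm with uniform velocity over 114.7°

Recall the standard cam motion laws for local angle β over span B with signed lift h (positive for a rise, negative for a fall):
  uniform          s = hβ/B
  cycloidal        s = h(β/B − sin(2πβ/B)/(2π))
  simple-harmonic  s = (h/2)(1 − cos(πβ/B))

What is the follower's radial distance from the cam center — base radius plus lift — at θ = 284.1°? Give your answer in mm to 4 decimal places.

seg 1 [0°–109.5°] cycloidal, h=7: full span → s += 7 → s = 7.0000
seg 2 [109.5°–245.3°] dwell: s stays 7.0000
seg 3 [245.3°–360°] uniform, h=15: θ=284.1° here. β=38.8, B=114.7. 15·38.8/114.7 = 5.0741 → s = 12.0741
radial distance = base radius + s = 50 + 12.0741 = 62.0741

62.0741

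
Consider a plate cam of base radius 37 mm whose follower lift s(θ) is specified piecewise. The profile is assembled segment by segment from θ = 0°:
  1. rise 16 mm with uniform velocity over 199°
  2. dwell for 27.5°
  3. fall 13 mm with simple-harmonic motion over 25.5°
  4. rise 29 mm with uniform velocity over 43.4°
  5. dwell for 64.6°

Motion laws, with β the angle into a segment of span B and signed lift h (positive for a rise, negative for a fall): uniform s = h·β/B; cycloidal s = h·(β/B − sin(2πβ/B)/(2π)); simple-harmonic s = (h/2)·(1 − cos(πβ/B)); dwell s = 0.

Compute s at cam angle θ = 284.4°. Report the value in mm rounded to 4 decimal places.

seg 1 [0°–199°] uniform, h=16: full span → s += 16 → s = 16.0000
seg 2 [199°–226.5°] dwell: s stays 16.0000
seg 3 [226.5°–252°] simple-harmonic, h=-13: full span → s += -13 → s = 3.0000
seg 4 [252°–295.4°] uniform, h=29: θ=284.4° here. β=32.4, B=43.4. 29·32.4/43.4 = 21.6498 → s = 24.6498

24.6498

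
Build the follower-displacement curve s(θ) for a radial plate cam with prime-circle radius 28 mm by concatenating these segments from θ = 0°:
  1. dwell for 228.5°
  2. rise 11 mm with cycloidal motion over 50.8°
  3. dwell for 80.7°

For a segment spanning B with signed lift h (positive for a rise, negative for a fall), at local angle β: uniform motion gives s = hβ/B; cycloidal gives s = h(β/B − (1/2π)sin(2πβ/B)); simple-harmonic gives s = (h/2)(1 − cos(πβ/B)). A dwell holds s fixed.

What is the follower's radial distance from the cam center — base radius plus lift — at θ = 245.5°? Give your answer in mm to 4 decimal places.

seg 1 [0°–228.5°] dwell: s stays 0.0000
seg 2 [228.5°–279.3°] cycloidal, h=11: θ=245.5° here. β=17, B=50.8. 11·(0.3346 − sin(2π·0.3346)/(2π)) = 2.1722 → s = 2.1722
radial distance = base radius + s = 28 + 2.1722 = 30.1722

30.1722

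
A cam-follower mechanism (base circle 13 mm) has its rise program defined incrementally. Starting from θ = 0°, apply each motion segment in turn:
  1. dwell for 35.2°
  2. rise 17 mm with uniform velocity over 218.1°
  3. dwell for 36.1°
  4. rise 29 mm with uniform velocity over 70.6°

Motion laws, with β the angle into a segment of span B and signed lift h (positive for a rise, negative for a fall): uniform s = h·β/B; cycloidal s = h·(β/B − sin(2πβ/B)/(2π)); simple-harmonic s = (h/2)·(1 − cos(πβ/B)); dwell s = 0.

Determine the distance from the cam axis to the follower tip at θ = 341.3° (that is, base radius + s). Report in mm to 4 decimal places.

seg 1 [0°–35.2°] dwell: s stays 0.0000
seg 2 [35.2°–253.3°] uniform, h=17: full span → s += 17 → s = 17.0000
seg 3 [253.3°–289.4°] dwell: s stays 17.0000
seg 4 [289.4°–360°] uniform, h=29: θ=341.3° here. β=51.9, B=70.6. 29·51.9/70.6 = 21.3187 → s = 38.3187
radial distance = base radius + s = 13 + 38.3187 = 51.3187

51.3187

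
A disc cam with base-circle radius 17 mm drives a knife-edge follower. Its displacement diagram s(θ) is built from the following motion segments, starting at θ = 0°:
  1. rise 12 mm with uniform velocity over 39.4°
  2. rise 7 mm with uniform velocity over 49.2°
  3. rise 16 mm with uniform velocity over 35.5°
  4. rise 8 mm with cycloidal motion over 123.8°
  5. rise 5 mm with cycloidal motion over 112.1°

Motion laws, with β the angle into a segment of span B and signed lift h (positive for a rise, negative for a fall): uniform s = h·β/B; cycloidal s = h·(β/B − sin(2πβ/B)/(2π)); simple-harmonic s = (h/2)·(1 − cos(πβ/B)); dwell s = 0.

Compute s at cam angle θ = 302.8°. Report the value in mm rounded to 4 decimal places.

seg 1 [0°–39.4°] uniform, h=12: full span → s += 12 → s = 12.0000
seg 2 [39.4°–88.6°] uniform, h=7: full span → s += 7 → s = 19.0000
seg 3 [88.6°–124.1°] uniform, h=16: full span → s += 16 → s = 35.0000
seg 4 [124.1°–247.9°] cycloidal, h=8: full span → s += 8 → s = 43.0000
seg 5 [247.9°–360°] cycloidal, h=5: θ=302.8° here. β=54.9, B=112.1. 5·(0.4897 − sin(2π·0.4897)/(2π)) = 2.3974 → s = 45.3974

45.3974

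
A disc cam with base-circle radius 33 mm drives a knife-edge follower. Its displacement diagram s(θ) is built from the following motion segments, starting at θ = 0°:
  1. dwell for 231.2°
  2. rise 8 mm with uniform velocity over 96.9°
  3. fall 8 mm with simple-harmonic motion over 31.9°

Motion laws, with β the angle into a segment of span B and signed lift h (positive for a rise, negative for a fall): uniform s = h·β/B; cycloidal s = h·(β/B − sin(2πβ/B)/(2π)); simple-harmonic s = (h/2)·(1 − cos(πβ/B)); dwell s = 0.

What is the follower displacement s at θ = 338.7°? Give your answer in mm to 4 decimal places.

seg 1 [0°–231.2°] dwell: s stays 0.0000
seg 2 [231.2°–328.1°] uniform, h=8: full span → s += 8 → s = 8.0000
seg 3 [328.1°–360°] simple-harmonic, h=-8: θ=338.7° here. β=10.6, B=31.9. -8/2·(1 − cos(π·0.3323)) = -1.9886 → s = 6.0114

6.0114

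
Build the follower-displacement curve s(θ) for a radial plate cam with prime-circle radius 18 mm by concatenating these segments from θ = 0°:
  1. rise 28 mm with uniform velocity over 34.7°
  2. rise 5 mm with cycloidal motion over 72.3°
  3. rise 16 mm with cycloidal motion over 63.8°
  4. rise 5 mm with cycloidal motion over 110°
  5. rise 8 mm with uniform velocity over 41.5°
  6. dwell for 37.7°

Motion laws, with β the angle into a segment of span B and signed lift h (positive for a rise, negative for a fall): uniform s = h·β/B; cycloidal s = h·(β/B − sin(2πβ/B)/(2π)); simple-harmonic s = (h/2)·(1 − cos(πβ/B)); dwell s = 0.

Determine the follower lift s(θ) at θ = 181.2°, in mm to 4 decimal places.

seg 1 [0°–34.7°] uniform, h=28: full span → s += 28 → s = 28.0000
seg 2 [34.7°–107°] cycloidal, h=5: full span → s += 5 → s = 33.0000
seg 3 [107°–170.8°] cycloidal, h=16: full span → s += 16 → s = 49.0000
seg 4 [170.8°–280.8°] cycloidal, h=5: θ=181.2° here. β=10.4, B=110. 5·(0.0945 − sin(2π·0.0945)/(2π)) = 0.0273 → s = 49.0273

49.0273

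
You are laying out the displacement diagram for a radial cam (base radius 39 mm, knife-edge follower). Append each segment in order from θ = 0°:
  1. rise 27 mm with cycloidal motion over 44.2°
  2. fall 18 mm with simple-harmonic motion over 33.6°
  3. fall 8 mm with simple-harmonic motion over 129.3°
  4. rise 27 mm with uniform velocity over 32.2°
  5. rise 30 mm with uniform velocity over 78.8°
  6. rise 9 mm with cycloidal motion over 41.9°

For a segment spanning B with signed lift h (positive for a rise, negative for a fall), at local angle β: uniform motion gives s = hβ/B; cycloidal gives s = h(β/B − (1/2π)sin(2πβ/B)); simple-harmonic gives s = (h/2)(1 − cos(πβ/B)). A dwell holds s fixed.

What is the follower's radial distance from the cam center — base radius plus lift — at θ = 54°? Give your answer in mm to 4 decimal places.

seg 1 [0°–44.2°] cycloidal, h=27: full span → s += 27 → s = 27.0000
seg 2 [44.2°–77.8°] simple-harmonic, h=-18: θ=54° here. β=9.8, B=33.6. -18/2·(1 − cos(π·0.2917)) = -3.5211 → s = 23.4789
radial distance = base radius + s = 39 + 23.4789 = 62.4789

62.4789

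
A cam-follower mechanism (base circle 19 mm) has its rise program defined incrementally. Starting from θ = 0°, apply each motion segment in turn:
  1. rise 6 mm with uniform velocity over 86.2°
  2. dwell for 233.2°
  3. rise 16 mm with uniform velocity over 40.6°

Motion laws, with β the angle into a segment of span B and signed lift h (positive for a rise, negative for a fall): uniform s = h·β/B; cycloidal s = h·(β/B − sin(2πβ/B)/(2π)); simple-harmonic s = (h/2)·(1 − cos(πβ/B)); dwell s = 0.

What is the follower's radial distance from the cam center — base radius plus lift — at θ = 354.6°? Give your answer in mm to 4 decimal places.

seg 1 [0°–86.2°] uniform, h=6: full span → s += 6 → s = 6.0000
seg 2 [86.2°–319.4°] dwell: s stays 6.0000
seg 3 [319.4°–360°] uniform, h=16: θ=354.6° here. β=35.2, B=40.6. 16·35.2/40.6 = 13.8719 → s = 19.8719
radial distance = base radius + s = 19 + 19.8719 = 38.8719

38.8719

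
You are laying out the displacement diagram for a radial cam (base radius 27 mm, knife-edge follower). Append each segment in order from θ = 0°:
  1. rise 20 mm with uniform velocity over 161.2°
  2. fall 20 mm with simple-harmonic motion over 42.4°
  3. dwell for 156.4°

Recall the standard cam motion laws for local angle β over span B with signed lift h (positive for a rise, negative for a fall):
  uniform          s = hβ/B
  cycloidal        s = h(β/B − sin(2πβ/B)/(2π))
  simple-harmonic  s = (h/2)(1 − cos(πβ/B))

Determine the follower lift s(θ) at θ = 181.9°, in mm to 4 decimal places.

seg 1 [0°–161.2°] uniform, h=20: full span → s += 20 → s = 20.0000
seg 2 [161.2°–203.6°] simple-harmonic, h=-20: θ=181.9° here. β=20.7, B=42.4. -20/2·(1 − cos(π·0.4882)) = -9.6296 → s = 10.3704

10.3704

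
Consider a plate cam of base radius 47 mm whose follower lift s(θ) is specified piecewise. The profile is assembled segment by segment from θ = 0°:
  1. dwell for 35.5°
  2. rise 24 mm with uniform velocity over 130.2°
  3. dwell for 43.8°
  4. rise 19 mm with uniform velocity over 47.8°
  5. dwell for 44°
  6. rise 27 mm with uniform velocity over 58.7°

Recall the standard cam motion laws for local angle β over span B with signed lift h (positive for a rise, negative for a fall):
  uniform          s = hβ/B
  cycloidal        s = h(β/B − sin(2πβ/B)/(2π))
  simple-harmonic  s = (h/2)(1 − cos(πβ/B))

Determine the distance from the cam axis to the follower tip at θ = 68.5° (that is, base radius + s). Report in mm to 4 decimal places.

seg 1 [0°–35.5°] dwell: s stays 0.0000
seg 2 [35.5°–165.7°] uniform, h=24: θ=68.5° here. β=33, B=130.2. 24·33/130.2 = 6.0829 → s = 6.0829
radial distance = base radius + s = 47 + 6.0829 = 53.0829

53.0829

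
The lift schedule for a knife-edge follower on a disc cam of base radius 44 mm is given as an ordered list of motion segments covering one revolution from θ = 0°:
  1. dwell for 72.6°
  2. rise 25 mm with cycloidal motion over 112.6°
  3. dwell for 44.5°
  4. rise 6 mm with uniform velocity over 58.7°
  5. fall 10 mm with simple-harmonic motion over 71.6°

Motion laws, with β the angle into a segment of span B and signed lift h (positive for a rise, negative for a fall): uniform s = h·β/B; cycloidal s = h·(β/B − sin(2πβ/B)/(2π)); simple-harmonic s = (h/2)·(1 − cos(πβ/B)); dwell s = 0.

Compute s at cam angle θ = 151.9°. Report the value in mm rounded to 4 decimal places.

seg 1 [0°–72.6°] dwell: s stays 0.0000
seg 2 [72.6°–185.2°] cycloidal, h=25: θ=151.9° here. β=79.3, B=112.6. 25·(0.7043 − sin(2π·0.7043)/(2π)) = 21.4223 → s = 21.4223

21.4223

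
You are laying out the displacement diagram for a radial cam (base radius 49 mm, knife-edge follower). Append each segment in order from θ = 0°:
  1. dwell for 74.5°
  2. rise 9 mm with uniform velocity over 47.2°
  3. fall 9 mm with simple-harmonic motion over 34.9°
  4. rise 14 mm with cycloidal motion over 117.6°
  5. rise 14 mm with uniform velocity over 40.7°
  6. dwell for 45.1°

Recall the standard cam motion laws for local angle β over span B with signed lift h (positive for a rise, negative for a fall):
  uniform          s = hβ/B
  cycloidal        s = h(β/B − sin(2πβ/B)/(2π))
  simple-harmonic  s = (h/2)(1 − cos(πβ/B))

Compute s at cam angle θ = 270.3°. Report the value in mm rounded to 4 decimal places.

seg 1 [0°–74.5°] dwell: s stays 0.0000
seg 2 [74.5°–121.7°] uniform, h=9: full span → s += 9 → s = 9.0000
seg 3 [121.7°–156.6°] simple-harmonic, h=-9: full span → s += -9 → s = 0.0000
seg 4 [156.6°–274.2°] cycloidal, h=14: θ=270.3° here. β=113.7, B=117.6. 14·(0.9668 − sin(2π·0.9668)/(2π)) = 13.9966 → s = 13.9966

13.9966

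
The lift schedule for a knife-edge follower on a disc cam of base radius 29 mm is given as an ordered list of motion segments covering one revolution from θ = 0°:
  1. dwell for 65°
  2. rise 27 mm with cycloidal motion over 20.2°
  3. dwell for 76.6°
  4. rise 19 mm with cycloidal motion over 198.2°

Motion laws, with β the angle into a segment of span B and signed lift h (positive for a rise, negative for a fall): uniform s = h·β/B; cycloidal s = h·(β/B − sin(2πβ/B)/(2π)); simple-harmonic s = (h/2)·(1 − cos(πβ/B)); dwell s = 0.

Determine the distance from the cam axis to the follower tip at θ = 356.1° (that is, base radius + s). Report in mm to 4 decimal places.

seg 1 [0°–65°] dwell: s stays 0.0000
seg 2 [65°–85.2°] cycloidal, h=27: full span → s += 27 → s = 27.0000
seg 3 [85.2°–161.8°] dwell: s stays 27.0000
seg 4 [161.8°–360°] cycloidal, h=19: θ=356.1° here. β=194.3, B=198.2. 19·(0.9803 − sin(2π·0.9803)/(2π)) = 18.9990 → s = 45.9990
radial distance = base radius + s = 29 + 45.9990 = 74.9990

74.9990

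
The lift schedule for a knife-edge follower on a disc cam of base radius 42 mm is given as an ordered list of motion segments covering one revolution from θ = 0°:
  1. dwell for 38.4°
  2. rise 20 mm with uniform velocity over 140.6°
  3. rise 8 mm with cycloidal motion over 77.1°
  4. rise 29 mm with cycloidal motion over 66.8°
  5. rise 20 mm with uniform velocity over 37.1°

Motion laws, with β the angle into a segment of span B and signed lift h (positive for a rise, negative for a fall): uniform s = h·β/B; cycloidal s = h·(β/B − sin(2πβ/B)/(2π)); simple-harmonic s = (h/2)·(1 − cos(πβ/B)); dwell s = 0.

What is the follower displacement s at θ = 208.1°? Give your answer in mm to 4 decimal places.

seg 1 [0°–38.4°] dwell: s stays 0.0000
seg 2 [38.4°–179°] uniform, h=20: full span → s += 20 → s = 20.0000
seg 3 [179°–256.1°] cycloidal, h=8: θ=208.1° here. β=29.1, B=77.1. 8·(0.3774 − sin(2π·0.3774)/(2π)) = 2.1330 → s = 22.1330

22.1330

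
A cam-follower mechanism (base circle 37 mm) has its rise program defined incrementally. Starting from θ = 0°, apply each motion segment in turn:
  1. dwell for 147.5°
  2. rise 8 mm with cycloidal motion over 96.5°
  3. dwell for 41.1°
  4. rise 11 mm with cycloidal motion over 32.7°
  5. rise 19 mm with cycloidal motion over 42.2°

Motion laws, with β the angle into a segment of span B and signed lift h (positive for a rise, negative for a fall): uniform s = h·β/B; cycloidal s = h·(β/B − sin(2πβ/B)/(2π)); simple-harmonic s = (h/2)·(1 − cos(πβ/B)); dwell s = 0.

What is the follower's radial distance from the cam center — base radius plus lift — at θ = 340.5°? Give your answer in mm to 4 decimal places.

seg 1 [0°–147.5°] dwell: s stays 0.0000
seg 2 [147.5°–244°] cycloidal, h=8: full span → s += 8 → s = 8.0000
seg 3 [244°–285.1°] dwell: s stays 8.0000
seg 4 [285.1°–317.8°] cycloidal, h=11: full span → s += 11 → s = 19.0000
seg 5 [317.8°–360°] cycloidal, h=19: θ=340.5° here. β=22.7, B=42.2. 19·(0.5379 − sin(2π·0.5379)/(2π)) = 10.9340 → s = 29.9340
radial distance = base radius + s = 37 + 29.9340 = 66.9340

66.9340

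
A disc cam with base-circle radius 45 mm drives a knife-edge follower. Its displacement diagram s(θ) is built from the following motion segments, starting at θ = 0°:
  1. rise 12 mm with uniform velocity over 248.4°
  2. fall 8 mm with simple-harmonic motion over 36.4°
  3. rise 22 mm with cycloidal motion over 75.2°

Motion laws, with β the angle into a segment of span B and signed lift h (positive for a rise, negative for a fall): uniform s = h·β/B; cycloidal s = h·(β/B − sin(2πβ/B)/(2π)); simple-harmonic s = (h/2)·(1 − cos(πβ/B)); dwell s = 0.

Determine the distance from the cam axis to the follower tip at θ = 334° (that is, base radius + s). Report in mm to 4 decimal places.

seg 1 [0°–248.4°] uniform, h=12: full span → s += 12 → s = 12.0000
seg 2 [248.4°–284.8°] simple-harmonic, h=-8: full span → s += -8 → s = 4.0000
seg 3 [284.8°–360°] cycloidal, h=22: θ=334° here. β=49.2, B=75.2. 22·(0.6543 − sin(2π·0.6543)/(2π)) = 17.2803 → s = 21.2803
radial distance = base radius + s = 45 + 21.2803 = 66.2803

66.2803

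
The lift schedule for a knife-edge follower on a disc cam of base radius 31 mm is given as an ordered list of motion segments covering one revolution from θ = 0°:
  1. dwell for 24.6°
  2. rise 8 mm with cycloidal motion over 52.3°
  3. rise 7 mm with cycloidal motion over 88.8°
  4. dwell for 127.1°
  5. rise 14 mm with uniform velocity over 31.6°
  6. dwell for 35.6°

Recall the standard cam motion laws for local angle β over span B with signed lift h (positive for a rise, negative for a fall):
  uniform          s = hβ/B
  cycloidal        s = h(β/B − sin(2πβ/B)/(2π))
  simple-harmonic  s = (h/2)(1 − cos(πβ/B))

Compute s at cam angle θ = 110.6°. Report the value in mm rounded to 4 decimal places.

seg 1 [0°–24.6°] dwell: s stays 0.0000
seg 2 [24.6°–76.9°] cycloidal, h=8: full span → s += 8 → s = 8.0000
seg 3 [76.9°–165.7°] cycloidal, h=7: θ=110.6° here. β=33.7, B=88.8. 7·(0.3795 − sin(2π·0.3795)/(2π)) = 1.8914 → s = 9.8914

9.8914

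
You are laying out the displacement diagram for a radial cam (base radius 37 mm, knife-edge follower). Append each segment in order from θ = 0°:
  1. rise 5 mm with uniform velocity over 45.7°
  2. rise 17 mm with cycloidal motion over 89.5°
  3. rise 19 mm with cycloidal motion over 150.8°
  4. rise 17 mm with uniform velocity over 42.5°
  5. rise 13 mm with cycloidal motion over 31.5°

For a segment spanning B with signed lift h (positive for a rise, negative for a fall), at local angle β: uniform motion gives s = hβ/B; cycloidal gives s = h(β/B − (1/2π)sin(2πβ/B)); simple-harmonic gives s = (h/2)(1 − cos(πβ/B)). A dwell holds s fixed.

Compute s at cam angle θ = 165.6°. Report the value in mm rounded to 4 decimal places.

seg 1 [0°–45.7°] uniform, h=5: full span → s += 5 → s = 5.0000
seg 2 [45.7°–135.2°] cycloidal, h=17: full span → s += 17 → s = 22.0000
seg 3 [135.2°–286°] cycloidal, h=19: θ=165.6° here. β=30.4, B=150.8. 19·(0.2016 − sin(2π·0.2016)/(2π)) = 0.9451 → s = 22.9451

22.9451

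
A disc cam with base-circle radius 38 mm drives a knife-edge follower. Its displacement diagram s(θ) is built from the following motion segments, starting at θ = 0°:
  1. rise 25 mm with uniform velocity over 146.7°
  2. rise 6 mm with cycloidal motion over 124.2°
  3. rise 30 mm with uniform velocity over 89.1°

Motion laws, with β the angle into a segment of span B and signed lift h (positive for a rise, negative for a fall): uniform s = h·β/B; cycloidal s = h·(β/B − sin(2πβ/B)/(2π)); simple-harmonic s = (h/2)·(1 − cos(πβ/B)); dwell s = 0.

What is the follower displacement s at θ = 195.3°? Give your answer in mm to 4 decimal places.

seg 1 [0°–146.7°] uniform, h=25: full span → s += 25 → s = 25.0000
seg 2 [146.7°–270.9°] cycloidal, h=6: θ=195.3° here. β=48.6, B=124.2. 6·(0.3913 − sin(2π·0.3913)/(2π)) = 1.7452 → s = 26.7452

26.7452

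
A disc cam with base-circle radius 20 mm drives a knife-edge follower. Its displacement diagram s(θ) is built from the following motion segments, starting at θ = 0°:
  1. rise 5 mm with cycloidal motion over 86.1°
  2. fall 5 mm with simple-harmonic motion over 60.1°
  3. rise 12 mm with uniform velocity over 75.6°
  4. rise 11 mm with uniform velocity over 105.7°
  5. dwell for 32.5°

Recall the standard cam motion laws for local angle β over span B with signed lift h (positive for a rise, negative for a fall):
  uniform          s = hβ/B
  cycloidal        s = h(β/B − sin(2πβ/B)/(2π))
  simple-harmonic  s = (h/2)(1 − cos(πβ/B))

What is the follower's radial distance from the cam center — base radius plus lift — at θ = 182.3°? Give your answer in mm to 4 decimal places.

seg 1 [0°–86.1°] cycloidal, h=5: full span → s += 5 → s = 5.0000
seg 2 [86.1°–146.2°] simple-harmonic, h=-5: full span → s += -5 → s = 0.0000
seg 3 [146.2°–221.8°] uniform, h=12: θ=182.3° here. β=36.1, B=75.6. 12·36.1/75.6 = 5.7302 → s = 5.7302
radial distance = base radius + s = 20 + 5.7302 = 25.7302

25.7302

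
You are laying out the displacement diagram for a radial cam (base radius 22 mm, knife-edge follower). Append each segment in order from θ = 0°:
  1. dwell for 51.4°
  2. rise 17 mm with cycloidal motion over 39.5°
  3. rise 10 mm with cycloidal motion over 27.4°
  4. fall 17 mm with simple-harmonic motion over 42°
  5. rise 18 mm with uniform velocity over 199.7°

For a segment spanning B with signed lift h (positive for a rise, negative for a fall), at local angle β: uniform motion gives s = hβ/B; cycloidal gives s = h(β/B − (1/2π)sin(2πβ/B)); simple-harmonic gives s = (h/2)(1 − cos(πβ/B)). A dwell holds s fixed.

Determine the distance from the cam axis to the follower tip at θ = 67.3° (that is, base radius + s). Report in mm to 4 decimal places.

seg 1 [0°–51.4°] dwell: s stays 0.0000
seg 2 [51.4°–90.9°] cycloidal, h=17: θ=67.3° here. β=15.9, B=39.5. 17·(0.4025 − sin(2π·0.4025)/(2π)) = 5.2877 → s = 5.2877
radial distance = base radius + s = 22 + 5.2877 = 27.2877

27.2877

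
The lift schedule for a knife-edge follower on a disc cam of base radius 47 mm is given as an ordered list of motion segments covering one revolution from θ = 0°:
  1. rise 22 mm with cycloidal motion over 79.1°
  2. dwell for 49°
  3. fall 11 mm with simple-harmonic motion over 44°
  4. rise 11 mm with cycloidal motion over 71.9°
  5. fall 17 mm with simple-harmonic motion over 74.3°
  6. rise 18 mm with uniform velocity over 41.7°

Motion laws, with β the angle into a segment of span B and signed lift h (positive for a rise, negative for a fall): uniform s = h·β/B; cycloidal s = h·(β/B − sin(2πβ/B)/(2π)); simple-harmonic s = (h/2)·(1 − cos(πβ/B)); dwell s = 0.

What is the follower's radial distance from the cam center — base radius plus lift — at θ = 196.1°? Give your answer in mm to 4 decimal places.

seg 1 [0°–79.1°] cycloidal, h=22: full span → s += 22 → s = 22.0000
seg 2 [79.1°–128.1°] dwell: s stays 22.0000
seg 3 [128.1°–172.1°] simple-harmonic, h=-11: full span → s += -11 → s = 11.0000
seg 4 [172.1°–244°] cycloidal, h=11: θ=196.1° here. β=24, B=71.9. 11·(0.3338 − sin(2π·0.3338)/(2π)) = 2.1582 → s = 13.1582
radial distance = base radius + s = 47 + 13.1582 = 60.1582

60.1582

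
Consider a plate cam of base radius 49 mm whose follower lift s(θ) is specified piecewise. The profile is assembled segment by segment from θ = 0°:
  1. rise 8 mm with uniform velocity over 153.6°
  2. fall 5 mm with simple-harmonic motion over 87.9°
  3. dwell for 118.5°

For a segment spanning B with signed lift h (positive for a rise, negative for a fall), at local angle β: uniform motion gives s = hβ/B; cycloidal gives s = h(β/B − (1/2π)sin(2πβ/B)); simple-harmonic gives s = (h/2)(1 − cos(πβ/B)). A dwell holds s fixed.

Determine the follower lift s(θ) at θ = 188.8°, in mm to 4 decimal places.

seg 1 [0°–153.6°] uniform, h=8: full span → s += 8 → s = 8.0000
seg 2 [153.6°–241.5°] simple-harmonic, h=-5: θ=188.8° here. β=35.2, B=87.9. -5/2·(1 − cos(π·0.4005)) = -1.7309 → s = 6.2691

6.2691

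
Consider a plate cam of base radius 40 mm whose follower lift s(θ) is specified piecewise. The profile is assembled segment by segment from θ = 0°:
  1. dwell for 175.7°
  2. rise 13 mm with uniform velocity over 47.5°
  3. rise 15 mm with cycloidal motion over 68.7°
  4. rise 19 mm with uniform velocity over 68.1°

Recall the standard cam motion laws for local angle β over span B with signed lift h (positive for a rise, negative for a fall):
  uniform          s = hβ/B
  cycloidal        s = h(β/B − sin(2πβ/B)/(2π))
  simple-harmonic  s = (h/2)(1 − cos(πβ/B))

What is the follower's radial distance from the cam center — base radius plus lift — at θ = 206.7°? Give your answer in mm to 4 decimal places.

seg 1 [0°–175.7°] dwell: s stays 0.0000
seg 2 [175.7°–223.2°] uniform, h=13: θ=206.7° here. β=31, B=47.5. 13·31/47.5 = 8.4842 → s = 8.4842
radial distance = base radius + s = 40 + 8.4842 = 48.4842

48.4842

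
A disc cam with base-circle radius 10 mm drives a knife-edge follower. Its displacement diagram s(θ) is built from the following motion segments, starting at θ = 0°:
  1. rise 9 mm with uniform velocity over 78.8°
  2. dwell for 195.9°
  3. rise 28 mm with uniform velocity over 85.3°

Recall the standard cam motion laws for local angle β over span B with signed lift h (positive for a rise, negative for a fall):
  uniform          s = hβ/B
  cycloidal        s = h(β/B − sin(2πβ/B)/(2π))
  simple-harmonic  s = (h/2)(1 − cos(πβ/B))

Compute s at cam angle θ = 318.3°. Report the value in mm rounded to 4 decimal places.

seg 1 [0°–78.8°] uniform, h=9: full span → s += 9 → s = 9.0000
seg 2 [78.8°–274.7°] dwell: s stays 9.0000
seg 3 [274.7°–360°] uniform, h=28: θ=318.3° here. β=43.6, B=85.3. 28·43.6/85.3 = 14.3118 → s = 23.3118

23.3118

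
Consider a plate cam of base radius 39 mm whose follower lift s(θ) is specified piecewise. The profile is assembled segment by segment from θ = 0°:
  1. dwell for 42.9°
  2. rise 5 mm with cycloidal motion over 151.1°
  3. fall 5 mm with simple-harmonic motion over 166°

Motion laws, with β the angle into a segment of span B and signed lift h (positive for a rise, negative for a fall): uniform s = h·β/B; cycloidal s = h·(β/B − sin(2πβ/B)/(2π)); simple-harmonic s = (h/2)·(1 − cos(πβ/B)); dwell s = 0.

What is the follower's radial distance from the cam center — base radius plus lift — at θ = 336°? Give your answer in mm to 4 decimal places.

seg 1 [0°–42.9°] dwell: s stays 0.0000
seg 2 [42.9°–194°] cycloidal, h=5: full span → s += 5 → s = 5.0000
seg 3 [194°–360°] simple-harmonic, h=-5: θ=336° here. β=142, B=166. -5/2·(1 − cos(π·0.8554)) = -4.7465 → s = 0.2535
radial distance = base radius + s = 39 + 0.2535 = 39.2535

39.2535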